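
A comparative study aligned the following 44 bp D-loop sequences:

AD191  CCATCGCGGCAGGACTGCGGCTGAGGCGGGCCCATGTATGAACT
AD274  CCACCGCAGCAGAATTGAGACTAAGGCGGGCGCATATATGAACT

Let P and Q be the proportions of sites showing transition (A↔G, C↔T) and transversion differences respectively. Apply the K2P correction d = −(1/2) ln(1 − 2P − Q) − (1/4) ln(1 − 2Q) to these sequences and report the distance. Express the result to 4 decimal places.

Mismatches occur at site 4 (T↔C, transition), site 8 (G↔A, transition), site 13 (G↔A, transition), site 15 (C↔T, transition), site 18 (C↔A, transversion), site 20 (G↔A, transition), site 23 (G↔A, transition), site 32 (C↔G, transversion), site 36 (G↔A, transition).
Of the 9 differences, 7 transitions and 2 transversions over 44 sites: P = 7/44 = 0.159091, Q = 2/44 = 0.045455.
d = −0.5·ln(0.636363) − 0.25·ln(0.909090) = −0.5·(-0.451986) − 0.25·(-0.095311) = 0.2498.

0.2498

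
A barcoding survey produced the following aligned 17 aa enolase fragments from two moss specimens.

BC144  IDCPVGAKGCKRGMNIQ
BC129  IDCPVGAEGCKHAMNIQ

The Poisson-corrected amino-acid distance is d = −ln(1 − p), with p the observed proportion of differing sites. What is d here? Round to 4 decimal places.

0.1942

Mismatches occur at site 8 (K↔E), site 12 (R↔H), site 13 (G↔A).
p = 3/17 = 0.176471.
d = −ln(1 − 0.176471) = −ln(0.823529) = 0.1942.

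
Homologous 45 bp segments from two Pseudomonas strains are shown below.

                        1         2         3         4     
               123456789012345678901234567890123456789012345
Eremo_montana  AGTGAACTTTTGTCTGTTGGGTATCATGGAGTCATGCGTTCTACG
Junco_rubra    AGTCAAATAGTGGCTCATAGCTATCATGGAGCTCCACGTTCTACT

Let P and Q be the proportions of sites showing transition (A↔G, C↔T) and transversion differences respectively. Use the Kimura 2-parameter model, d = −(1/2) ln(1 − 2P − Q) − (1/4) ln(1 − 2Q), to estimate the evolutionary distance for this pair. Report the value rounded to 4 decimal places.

0.4408

The sequences differ at positions 4 (G/C, transversion), 7 (C/A, transversion), 9 (T/A, transversion), 10 (T/G, transversion), 13 (T/G, transversion), 16 (G/C, transversion), 17 (T/A, transversion), 19 (G/A, transition), 21 (G/C, transversion), 32 (T/C, transition), 33 (C/T, transition), 34 (A/C, transversion), 35 (T/C, transition), 36 (G/A, transition), 45 (G/T, transversion).
Of the 15 differences, 5 transitions and 10 transversions over 45 sites: P = 5/45 = 0.111111, Q = 10/45 = 0.222222.
d = −0.5·ln(0.555556) − 0.25·ln(0.555556) = −0.5·(-0.587786) − 0.25·(-0.587786) = 0.4408.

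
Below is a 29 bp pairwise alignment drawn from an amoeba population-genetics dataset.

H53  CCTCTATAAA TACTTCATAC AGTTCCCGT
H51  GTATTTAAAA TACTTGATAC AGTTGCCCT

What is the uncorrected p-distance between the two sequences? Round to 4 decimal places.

Mismatches occur at site 1 (C↔G), site 2 (C↔T), site 3 (T↔A), site 4 (C↔T), site 6 (A↔T), site 7 (T↔A), site 16 (C↔G), site 25 (C↔G), site 28 (G↔C).
There are 9 differences over 29 sites, so p = 9/29 = 0.3103.

0.3103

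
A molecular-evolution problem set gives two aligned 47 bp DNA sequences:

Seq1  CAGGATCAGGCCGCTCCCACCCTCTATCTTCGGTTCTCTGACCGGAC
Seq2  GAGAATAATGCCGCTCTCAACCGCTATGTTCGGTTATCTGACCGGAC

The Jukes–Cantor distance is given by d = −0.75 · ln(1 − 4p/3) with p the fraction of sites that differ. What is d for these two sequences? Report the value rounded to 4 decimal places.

The sequences differ at positions 1 (C/G), 4 (G/A), 7 (C/A), 9 (G/T), 17 (C/T), 20 (C/A), 23 (T/G), 28 (C/G), 36 (C/A).
p = 9/47 = 0.191489.
d = −0.75 · ln(1 − (4/3)·0.191489) = −0.75 · ln(0.744681) = −0.75 · (-0.294799) = 0.2211.

0.2211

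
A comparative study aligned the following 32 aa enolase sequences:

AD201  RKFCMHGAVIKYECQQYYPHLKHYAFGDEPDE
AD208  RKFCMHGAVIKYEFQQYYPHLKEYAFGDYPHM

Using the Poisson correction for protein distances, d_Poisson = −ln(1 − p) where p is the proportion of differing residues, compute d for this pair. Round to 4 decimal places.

The sequences differ at positions 14 (C/F), 23 (H/E), 29 (E/Y), 31 (D/H), 32 (E/M).
p = 5/32 = 0.156250.
d = −ln(1 − 0.156250) = −ln(0.843750) = 0.1699.

0.1699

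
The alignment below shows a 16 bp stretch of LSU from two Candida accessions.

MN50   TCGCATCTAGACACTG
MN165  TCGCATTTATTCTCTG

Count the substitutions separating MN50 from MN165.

4

The sequences differ at positions 7 (C/T), 10 (G/T), 11 (A/T), 13 (A/T).
That gives 4 mismatches out of 16 aligned sites, so the Hamming distance is 4.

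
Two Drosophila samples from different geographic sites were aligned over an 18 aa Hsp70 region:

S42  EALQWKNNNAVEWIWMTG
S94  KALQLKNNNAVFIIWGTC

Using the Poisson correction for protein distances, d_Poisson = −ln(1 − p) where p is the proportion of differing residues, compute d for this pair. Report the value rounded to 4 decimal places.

0.4055

Mismatches occur at site 1 (E↔K), site 5 (W↔L), site 12 (E↔F), site 13 (W↔I), site 16 (M↔G), site 18 (G↔C).
p = 6/18 = 0.333333.
d = −ln(1 − 0.333333) = −ln(0.666667) = 0.4055.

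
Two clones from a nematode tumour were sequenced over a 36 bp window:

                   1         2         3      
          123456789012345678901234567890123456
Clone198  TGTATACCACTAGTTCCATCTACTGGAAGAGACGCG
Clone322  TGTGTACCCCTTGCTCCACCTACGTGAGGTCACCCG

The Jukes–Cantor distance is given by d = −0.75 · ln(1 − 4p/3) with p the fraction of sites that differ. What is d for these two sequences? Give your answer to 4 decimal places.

Mismatches occur at site 4 (A→G), site 9 (A→C), site 12 (A→T), site 14 (T→C), site 19 (T→C), site 24 (T→G), site 25 (G→T), site 28 (A→G), site 30 (A→T), site 31 (G→C), site 34 (G→C).
p = 11/36 = 0.305556.
d = −0.75 · ln(1 − (4/3)·0.305556) = −0.75 · ln(0.592592) = −0.75 · (-0.523249) = 0.3924.

0.3924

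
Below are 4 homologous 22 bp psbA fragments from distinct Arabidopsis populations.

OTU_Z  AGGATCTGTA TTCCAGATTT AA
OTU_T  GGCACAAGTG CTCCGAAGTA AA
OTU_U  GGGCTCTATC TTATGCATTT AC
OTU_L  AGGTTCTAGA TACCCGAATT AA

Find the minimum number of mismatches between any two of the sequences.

Pairwise Hamming distances:
  OTU_Z vs OTU_T: 11
  OTU_Z vs OTU_U: 9
  OTU_Z vs OTU_L: 6
  OTU_T vs OTU_U: 14
  OTU_T vs OTU_L: 15
  OTU_U vs OTU_L: 11
The smallest is 6, between OTU_Z and OTU_L.

6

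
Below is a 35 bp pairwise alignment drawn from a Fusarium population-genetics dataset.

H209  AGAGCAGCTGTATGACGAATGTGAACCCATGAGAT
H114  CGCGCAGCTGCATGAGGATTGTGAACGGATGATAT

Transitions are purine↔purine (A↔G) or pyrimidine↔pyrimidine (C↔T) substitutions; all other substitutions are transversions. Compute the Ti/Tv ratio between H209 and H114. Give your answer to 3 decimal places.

The sequences differ at positions 1 (A/C, transversion), 3 (A/C, transversion), 11 (T/C, transition), 16 (C/G, transversion), 19 (A/T, transversion), 27 (C/G, transversion), 28 (C/G, transversion), 33 (G/T, transversion).
Of the 8 differences, 1 transition and 7 transversions, so Ti/Tv = 1/7 = 0.143.

0.143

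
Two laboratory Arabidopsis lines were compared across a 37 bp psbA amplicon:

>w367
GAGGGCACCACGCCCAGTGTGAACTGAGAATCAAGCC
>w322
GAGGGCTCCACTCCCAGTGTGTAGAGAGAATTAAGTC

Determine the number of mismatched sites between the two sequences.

The sequences differ at positions 7 (A/T), 12 (G/T), 22 (A/T), 24 (C/G), 25 (T/A), 32 (C/T), 36 (C/T).
That gives 7 mismatches out of 37 aligned sites, so the Hamming distance is 7.

7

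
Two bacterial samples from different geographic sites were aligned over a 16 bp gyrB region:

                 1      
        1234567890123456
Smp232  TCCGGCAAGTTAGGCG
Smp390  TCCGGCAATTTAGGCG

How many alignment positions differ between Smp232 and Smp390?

1

The sequences differ at position 9 (G/T).
That gives 1 mismatch out of 16 aligned sites, so the Hamming distance is 1.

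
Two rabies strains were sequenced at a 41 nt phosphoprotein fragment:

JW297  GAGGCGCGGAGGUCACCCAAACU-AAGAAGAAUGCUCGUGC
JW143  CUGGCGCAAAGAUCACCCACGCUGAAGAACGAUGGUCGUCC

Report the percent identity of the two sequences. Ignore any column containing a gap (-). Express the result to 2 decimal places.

Excluding the 1 gap column leaves 40 comparable sites.
The sequences differ at positions 1 (G/C), 2 (A/U), 8 (G/A), 9 (G/A), 12 (G/A), 20 (A/C), 21 (A/G), 30 (G/C), 31 (A/G), 35 (C/G), 40 (G/C).
29 of the 40 comparable sites match, so the percent identity is 29/40 × 100 = 72.50%.

72.50%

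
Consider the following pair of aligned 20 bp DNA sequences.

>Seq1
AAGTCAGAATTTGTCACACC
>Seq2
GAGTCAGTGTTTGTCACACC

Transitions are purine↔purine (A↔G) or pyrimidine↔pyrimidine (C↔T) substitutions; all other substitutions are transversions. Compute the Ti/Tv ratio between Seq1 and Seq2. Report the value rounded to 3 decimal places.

2.000

Mismatches occur at site 1 (A→G, transition), site 8 (A→T, transversion), site 9 (A→G, transition).
Of the 3 differences, 2 transitions and 1 transversion, so Ti/Tv = 2/1 = 2.000.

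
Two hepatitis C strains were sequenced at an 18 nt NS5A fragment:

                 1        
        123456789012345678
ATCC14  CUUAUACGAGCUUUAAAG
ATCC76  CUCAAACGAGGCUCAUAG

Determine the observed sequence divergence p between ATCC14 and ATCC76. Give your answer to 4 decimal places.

0.3333

Differing sites — 3:U/C; 5:U/A; 11:C/G; 12:U/C; 14:U/C; 16:A/U.
There are 6 differences over 18 sites, so p = 6/18 = 0.3333.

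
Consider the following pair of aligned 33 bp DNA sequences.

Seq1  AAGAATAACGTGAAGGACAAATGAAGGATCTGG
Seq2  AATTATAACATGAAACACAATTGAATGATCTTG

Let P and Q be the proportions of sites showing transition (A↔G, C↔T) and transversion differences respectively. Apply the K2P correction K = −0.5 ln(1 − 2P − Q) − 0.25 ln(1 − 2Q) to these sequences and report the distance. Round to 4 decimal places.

0.2935

Differing sites — 3:G/T (Tv); 4:A/T (Tv); 10:G/A (Ti); 15:G/A (Ti); 16:G/C (Tv); 21:A/T (Tv); 26:G/T (Tv); 32:G/T (Tv).
Of the 8 differences, 2 transitions and 6 transversions over 33 sites: P = 2/33 = 0.060606, Q = 6/33 = 0.181818.
d = −0.5·ln(0.696970) − 0.25·ln(0.636364) = −0.5·(-0.361013) − 0.25·(-0.451985) = 0.2935.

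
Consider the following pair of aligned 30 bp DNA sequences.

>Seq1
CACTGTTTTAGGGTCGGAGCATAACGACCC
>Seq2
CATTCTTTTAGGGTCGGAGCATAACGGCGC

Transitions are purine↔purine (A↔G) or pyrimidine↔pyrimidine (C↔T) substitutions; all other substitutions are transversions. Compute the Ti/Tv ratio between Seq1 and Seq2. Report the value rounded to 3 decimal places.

Differing sites — 3:C/T (Ti); 5:G/C (Tv); 27:A/G (Ti); 29:C/G (Tv).
Of the 4 differences, 2 transitions and 2 transversions, so Ti/Tv = 2/2 = 1.000.

1.000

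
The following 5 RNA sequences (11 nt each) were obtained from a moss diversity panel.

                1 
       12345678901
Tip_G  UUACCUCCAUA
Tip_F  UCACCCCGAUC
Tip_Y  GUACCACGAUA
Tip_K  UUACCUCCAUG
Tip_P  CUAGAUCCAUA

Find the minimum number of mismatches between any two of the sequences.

Pairwise Hamming distances:
  Tip_G vs Tip_F: 4
  Tip_G vs Tip_Y: 3
  Tip_G vs Tip_K: 1
  Tip_G vs Tip_P: 3
  Tip_F vs Tip_Y: 4
  Tip_F vs Tip_K: 4
  Tip_F vs Tip_P: 7
  Tip_Y vs Tip_K: 4
  Tip_Y vs Tip_P: 5
  Tip_K vs Tip_P: 4
The smallest is 1, between Tip_G and Tip_K.

1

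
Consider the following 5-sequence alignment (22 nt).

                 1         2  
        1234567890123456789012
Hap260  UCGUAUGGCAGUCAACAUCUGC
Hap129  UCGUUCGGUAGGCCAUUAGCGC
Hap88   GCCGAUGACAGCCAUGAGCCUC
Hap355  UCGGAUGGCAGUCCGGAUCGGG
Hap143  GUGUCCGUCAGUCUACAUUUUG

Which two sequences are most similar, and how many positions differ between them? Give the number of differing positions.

Pairwise Hamming distances:
  Hap260 vs Hap129: 10
  Hap260 vs Hap88: 10
  Hap260 vs Hap355: 6
  Hap260 vs Hap143: 9
  Hap129 vs Hap88: 15
  Hap129 vs Hap355: 12
  Hap129 vs Hap143: 14
  Hap88 vs Hap355: 10
  Hap88 vs Hap143: 14
  Hap355 vs Hap143: 12
The smallest is 6, between Hap260 and Hap355.

6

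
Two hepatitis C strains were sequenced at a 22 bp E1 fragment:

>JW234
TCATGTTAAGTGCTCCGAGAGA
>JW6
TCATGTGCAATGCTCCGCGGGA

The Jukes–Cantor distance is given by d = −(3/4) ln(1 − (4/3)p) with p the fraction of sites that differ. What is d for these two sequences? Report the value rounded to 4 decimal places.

0.2708

Differing sites — 7:T/G; 8:A/C; 10:G/A; 18:A/C; 20:A/G.
p = 5/22 = 0.227273.
d = −0.75 · ln(1 − (4/3)·0.227273) = −0.75 · ln(0.696969) = −0.75 · (-0.361014) = 0.2708.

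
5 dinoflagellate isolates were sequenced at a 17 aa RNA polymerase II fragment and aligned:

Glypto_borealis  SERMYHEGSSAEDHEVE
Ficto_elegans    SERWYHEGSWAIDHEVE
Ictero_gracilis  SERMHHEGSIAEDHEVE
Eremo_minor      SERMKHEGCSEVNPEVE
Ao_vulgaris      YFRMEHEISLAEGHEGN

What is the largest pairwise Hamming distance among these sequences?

Pairwise Hamming distances:
  Glypto_borealis vs Ficto_elegans: 3
  Glypto_borealis vs Ictero_gracilis: 2
  Glypto_borealis vs Eremo_minor: 6
  Glypto_borealis vs Ao_vulgaris: 8
  Ficto_elegans vs Ictero_gracilis: 4
  Ficto_elegans vs Eremo_minor: 8
  Ficto_elegans vs Ao_vulgaris: 10
  Ictero_gracilis vs Eremo_minor: 7
  Ictero_gracilis vs Ao_vulgaris: 8
  Eremo_minor vs Ao_vulgaris: 12
The largest is 12, between Eremo_minor and Ao_vulgaris.

12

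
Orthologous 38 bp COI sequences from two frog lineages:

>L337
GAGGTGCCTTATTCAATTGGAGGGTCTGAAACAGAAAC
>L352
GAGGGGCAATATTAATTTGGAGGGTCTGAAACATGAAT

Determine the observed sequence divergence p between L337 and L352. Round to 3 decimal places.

0.211

Differing sites — 5:T/G; 8:C/A; 9:T/A; 14:C/A; 16:A/T; 34:G/T; 35:A/G; 38:C/T.
There are 8 differences over 38 sites, so p = 8/38 = 0.211.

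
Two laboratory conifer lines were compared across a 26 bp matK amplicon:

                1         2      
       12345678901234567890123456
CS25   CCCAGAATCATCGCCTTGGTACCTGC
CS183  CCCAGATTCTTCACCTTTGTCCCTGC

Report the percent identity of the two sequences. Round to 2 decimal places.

Mismatches occur at site 7 (A→T), site 10 (A→T), site 13 (G→A), site 18 (G→T), site 21 (A→C).
21 of the 26 sites match, so the percent identity is 21/26 × 100 = 80.77%.

80.77%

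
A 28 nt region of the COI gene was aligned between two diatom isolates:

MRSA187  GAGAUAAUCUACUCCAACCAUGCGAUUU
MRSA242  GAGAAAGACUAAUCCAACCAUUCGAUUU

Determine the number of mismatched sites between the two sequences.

Differing sites — 5:U/A; 7:A/G; 8:U/A; 12:C/A; 22:G/U.
That gives 5 mismatches out of 28 aligned sites, so the Hamming distance is 5.

5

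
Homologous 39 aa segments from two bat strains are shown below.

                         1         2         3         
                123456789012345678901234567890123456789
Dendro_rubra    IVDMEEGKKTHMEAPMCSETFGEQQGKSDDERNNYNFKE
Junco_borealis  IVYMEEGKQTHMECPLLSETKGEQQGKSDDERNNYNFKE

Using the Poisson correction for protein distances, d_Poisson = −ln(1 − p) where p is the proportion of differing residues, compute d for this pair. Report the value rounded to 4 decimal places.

Differing sites — 3:D/Y; 9:K/Q; 14:A/C; 16:M/L; 17:C/L; 21:F/K.
p = 6/39 = 0.153846.
d = −ln(1 − 0.153846) = −ln(0.846154) = 0.1671.

0.1671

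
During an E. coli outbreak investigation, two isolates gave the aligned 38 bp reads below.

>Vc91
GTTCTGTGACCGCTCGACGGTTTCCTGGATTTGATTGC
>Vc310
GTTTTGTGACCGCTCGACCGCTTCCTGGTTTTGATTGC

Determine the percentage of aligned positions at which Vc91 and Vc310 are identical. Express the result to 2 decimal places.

89.47%

The sequences differ at positions 4 (C/T), 19 (G/C), 21 (T/C), 29 (A/T).
34 of the 38 sites match, so the percent identity is 34/38 × 100 = 89.47%.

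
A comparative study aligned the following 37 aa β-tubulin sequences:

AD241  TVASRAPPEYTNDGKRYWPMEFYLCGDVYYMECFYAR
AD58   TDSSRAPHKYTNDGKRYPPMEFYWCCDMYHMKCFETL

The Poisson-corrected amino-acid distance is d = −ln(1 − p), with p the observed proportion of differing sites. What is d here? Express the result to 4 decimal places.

Mismatches occur at site 2 (V→D), site 3 (A→S), site 8 (P→H), site 9 (E→K), site 18 (W→P), site 24 (L→W), site 26 (G→C), site 28 (V→M), site 30 (Y→H), site 32 (E→K), site 35 (Y→E), site 36 (A→T), site 37 (R→L).
p = 13/37 = 0.351351.
d = −ln(1 − 0.351351) = −ln(0.648649) = 0.4329.

0.4329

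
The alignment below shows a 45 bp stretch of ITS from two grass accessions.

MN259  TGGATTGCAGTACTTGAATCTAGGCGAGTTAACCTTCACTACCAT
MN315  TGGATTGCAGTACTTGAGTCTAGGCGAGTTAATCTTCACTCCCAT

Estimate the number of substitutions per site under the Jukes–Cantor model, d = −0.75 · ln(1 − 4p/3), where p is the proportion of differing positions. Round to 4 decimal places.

Differing sites — 18:A/G; 33:C/T; 41:A/C.
p = 3/45 = 0.066667.
d = −0.75 · ln(1 − (4/3)·0.066667) = −0.75 · ln(0.911111) = −0.75 · (-0.093091) = 0.0698.

0.0698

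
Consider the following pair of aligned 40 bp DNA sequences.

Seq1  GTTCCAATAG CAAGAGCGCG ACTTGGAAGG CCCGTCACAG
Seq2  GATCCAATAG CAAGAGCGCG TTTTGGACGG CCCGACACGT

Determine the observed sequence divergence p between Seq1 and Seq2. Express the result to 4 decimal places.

0.1750

Mismatches occur at site 2 (T/A), site 21 (A/T), site 22 (C/T), site 28 (A/C), site 35 (T/A), site 39 (A/G), site 40 (G/T).
There are 7 differences over 40 sites, so p = 7/40 = 0.1750.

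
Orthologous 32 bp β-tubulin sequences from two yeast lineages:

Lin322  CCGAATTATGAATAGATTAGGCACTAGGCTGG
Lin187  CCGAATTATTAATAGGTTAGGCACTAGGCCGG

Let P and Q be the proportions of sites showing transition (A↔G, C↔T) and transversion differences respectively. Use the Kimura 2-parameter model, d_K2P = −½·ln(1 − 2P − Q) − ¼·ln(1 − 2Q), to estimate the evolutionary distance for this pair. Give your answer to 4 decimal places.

0.1011

Differing sites — 10:G/T (Tv); 16:A/G (Ti); 30:T/C (Ti).
Of the 3 differences, 2 transitions and 1 transversion over 32 sites: P = 2/32 = 0.062500, Q = 1/32 = 0.031250.
d = −0.5·ln(0.843750) − 0.25·ln(0.937500) = −0.5·(-0.169899) − 0.25·(-0.064539) = 0.1011.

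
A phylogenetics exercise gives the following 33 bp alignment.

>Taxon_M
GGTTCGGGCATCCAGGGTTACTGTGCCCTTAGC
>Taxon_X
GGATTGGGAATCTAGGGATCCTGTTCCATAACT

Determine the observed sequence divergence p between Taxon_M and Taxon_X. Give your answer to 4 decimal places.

0.3333

The sequences differ at positions 3 (T/A), 5 (C/T), 9 (C/A), 13 (C/T), 18 (T/A), 20 (A/C), 25 (G/T), 28 (C/A), 30 (T/A), 32 (G/C), 33 (C/T).
There are 11 differences over 33 sites, so p = 11/33 = 0.3333.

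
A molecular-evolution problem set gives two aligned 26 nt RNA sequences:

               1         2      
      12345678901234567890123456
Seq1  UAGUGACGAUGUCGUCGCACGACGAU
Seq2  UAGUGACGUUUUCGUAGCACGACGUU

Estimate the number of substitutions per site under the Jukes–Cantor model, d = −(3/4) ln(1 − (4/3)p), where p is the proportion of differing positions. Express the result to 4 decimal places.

0.1722

Mismatches occur at site 9 (A↔U), site 11 (G↔U), site 16 (C↔A), site 25 (A↔U).
p = 4/26 = 0.153846.
d = −0.75 · ln(1 − (4/3)·0.153846) = −0.75 · ln(0.794872) = −0.75 · (-0.229574) = 0.1722.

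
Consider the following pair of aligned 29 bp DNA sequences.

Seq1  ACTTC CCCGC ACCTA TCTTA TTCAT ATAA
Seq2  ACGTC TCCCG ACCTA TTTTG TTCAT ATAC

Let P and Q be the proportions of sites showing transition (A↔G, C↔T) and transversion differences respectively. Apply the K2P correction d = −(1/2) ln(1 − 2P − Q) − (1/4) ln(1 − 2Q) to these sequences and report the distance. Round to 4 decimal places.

0.2921

Mismatches occur at site 3 (T→G, transversion), site 6 (C→T, transition), site 9 (G→C, transversion), site 10 (C→G, transversion), site 17 (C→T, transition), site 20 (A→G, transition), site 29 (A→C, transversion).
Of the 7 differences, 3 transitions and 4 transversions over 29 sites: P = 3/29 = 0.103448, Q = 4/29 = 0.137931.
d = −0.5·ln(0.655173) − 0.25·ln(0.724138) = −0.5·(-0.422856) − 0.25·(-0.322773) = 0.2921.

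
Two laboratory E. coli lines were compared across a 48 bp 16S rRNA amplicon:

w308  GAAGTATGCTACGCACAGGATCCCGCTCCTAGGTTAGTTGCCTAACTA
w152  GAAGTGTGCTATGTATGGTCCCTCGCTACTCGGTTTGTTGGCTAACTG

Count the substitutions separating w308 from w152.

Differing sites — 6:A/G; 12:C/T; 14:C/T; 16:C/T; 17:A/G; 19:G/T; 20:A/C; 21:T/C; 23:C/T; 28:C/A; 31:A/C; 36:A/T; 41:C/G; 48:A/G.
That gives 14 mismatches out of 48 aligned sites, so the Hamming distance is 14.

14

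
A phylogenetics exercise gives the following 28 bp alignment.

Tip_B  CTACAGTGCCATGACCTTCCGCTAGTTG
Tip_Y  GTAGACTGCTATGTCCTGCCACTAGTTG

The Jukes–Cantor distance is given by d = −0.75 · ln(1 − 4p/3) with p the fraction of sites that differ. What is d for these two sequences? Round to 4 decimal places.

0.3041

Mismatches occur at site 1 (C/G), site 4 (C/G), site 6 (G/C), site 10 (C/T), site 14 (A/T), site 18 (T/G), site 21 (G/A).
p = 7/28 = 0.250000.
d = −0.75 · ln(1 − (4/3)·0.250000) = −0.75 · ln(0.666667) = −0.75 · (-0.405465) = 0.3041.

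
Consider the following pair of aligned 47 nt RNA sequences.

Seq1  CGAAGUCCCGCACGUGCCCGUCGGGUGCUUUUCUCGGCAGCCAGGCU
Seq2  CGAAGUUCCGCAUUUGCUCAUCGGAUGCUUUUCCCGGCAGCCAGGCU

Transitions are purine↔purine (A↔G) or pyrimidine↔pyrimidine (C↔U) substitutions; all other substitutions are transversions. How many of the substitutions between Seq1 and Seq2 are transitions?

6

Differing sites — 7:C/U (Ti); 13:C/U (Ti); 14:G/U (Tv); 18:C/U (Ti); 20:G/A (Ti); 25:G/A (Ti); 34:U/C (Ti).
Of the 7 differences, 6 transitions and 1 transversion, so the answer is 6.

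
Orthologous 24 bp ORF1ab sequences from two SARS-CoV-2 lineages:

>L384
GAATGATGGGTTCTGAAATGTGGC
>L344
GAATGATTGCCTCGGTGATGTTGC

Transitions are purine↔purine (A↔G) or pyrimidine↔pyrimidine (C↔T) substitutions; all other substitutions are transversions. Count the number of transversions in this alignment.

The sequences differ at positions 8 (G/T, transversion), 10 (G/C, transversion), 11 (T/C, transition), 14 (T/G, transversion), 16 (A/T, transversion), 17 (A/G, transition), 22 (G/T, transversion).
Of the 7 differences, 2 transitions and 5 transversions, so the answer is 5.

5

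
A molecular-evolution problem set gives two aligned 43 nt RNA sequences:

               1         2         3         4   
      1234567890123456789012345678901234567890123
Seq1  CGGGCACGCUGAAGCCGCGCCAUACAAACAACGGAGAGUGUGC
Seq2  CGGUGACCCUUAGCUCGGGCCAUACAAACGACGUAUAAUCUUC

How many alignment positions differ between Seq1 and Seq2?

Mismatches occur at site 4 (G/U), site 5 (C/G), site 8 (G/C), site 11 (G/U), site 13 (A/G), site 14 (G/C), site 15 (C/U), site 18 (C/G), site 30 (A/G), site 34 (G/U), site 36 (G/U), site 38 (G/A), site 40 (G/C), site 42 (G/U).
That gives 14 mismatches out of 43 aligned sites, so the Hamming distance is 14.

14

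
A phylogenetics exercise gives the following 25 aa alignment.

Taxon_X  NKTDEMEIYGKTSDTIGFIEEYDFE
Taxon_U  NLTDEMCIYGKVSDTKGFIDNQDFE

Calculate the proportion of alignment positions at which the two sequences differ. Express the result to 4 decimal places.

Differing sites — 2:K/L; 7:E/C; 12:T/V; 16:I/K; 20:E/D; 21:E/N; 22:Y/Q.
There are 7 differences over 25 sites, so p = 7/25 = 0.2800.

0.2800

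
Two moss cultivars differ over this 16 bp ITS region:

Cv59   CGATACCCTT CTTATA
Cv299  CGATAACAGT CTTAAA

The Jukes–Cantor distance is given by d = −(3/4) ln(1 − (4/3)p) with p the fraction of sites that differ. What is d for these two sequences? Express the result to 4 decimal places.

0.3041

Mismatches occur at site 6 (C→A), site 8 (C→A), site 9 (T→G), site 15 (T→A).
p = 4/16 = 0.250000.
d = −0.75 · ln(1 − (4/3)·0.250000) = −0.75 · ln(0.666667) = −0.75 · (-0.405465) = 0.3041.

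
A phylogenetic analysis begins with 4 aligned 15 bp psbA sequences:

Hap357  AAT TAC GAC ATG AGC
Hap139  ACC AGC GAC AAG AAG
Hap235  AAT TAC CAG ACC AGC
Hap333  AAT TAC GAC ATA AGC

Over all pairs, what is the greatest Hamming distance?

10

Pairwise Hamming distances:
  Hap357 vs Hap139: 7
  Hap357 vs Hap235: 4
  Hap357 vs Hap333: 1
  Hap139 vs Hap235: 10
  Hap139 vs Hap333: 8
  Hap235 vs Hap333: 4
The largest is 10, between Hap139 and Hap235.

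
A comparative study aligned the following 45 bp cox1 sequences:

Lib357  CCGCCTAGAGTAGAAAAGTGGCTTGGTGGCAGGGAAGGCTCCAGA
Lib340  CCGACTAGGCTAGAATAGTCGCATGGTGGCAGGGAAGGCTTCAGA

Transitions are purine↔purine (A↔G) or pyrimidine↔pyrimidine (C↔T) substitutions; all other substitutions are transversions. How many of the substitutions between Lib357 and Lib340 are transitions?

The sequences differ at positions 4 (C/A, transversion), 9 (A/G, transition), 10 (G/C, transversion), 16 (A/T, transversion), 20 (G/C, transversion), 23 (T/A, transversion), 41 (C/T, transition).
Of the 7 differences, 2 transitions and 5 transversions, so the answer is 2.

2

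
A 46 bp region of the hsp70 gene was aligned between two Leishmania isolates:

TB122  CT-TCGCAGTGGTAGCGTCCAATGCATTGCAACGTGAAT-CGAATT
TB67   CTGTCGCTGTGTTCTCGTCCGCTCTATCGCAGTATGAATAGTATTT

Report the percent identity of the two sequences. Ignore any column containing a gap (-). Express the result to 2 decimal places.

65.91%

Excluding the 2 gap columns leaves 44 comparable sites.
Differing sites — 8:A/T; 12:G/T; 14:A/C; 15:G/T; 21:A/G; 22:A/C; 24:G/C; 25:C/T; 28:T/C; 32:A/G; 33:C/T; 34:G/A; 41:C/G; 42:G/T; 44:A/T.
29 of the 44 comparable sites match, so the percent identity is 29/44 × 100 = 65.91%.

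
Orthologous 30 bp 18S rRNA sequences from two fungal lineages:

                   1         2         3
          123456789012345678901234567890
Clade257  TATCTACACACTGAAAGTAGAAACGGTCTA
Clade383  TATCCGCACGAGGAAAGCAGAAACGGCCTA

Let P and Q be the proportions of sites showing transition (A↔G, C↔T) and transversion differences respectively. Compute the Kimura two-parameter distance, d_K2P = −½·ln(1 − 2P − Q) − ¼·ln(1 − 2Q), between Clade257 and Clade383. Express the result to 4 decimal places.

Mismatches occur at site 5 (T→C, transition), site 6 (A→G, transition), site 10 (A→G, transition), site 11 (C→A, transversion), site 12 (T→G, transversion), site 18 (T→C, transition), site 27 (T→C, transition).
Of the 7 differences, 5 transitions and 2 transversions over 30 sites: P = 5/30 = 0.166667, Q = 2/30 = 0.066667.
d = −0.5·ln(0.599999) − 0.25·ln(0.866666) = −0.5·(-0.510827) − 0.25·(-0.143102) = 0.2912.

0.2912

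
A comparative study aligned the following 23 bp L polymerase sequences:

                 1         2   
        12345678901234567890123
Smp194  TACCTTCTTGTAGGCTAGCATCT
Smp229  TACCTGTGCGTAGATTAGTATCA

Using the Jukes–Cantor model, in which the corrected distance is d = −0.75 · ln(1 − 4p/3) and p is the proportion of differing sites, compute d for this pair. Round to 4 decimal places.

0.4674

The sequences differ at positions 6 (T/G), 7 (C/T), 8 (T/G), 9 (T/C), 14 (G/A), 15 (C/T), 19 (C/T), 23 (T/A).
p = 8/23 = 0.347826.
d = −0.75 · ln(1 − (4/3)·0.347826) = −0.75 · ln(0.536232) = −0.75 · (-0.623188) = 0.4674.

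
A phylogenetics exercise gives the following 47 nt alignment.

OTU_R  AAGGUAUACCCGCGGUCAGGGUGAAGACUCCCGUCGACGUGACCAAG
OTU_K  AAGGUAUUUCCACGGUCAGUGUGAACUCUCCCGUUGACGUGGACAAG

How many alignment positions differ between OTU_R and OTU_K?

Mismatches occur at site 8 (A→U), site 9 (C→U), site 12 (G→A), site 20 (G→U), site 26 (G→C), site 27 (A→U), site 35 (C→U), site 42 (A→G), site 43 (C→A).
That gives 9 mismatches out of 47 aligned sites, so the Hamming distance is 9.

9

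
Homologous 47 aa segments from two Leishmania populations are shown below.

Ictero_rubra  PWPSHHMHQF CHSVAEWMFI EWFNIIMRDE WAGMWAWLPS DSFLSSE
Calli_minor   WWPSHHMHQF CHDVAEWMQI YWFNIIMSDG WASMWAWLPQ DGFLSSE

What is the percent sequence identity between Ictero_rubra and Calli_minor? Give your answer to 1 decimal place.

The sequences differ at positions 1 (P/W), 13 (S/D), 19 (F/Q), 21 (E/Y), 28 (R/S), 30 (E/G), 33 (G/S), 40 (S/Q), 42 (S/G).
38 of the 47 sites match, so the percent identity is 38/47 × 100 = 80.9%.

80.9%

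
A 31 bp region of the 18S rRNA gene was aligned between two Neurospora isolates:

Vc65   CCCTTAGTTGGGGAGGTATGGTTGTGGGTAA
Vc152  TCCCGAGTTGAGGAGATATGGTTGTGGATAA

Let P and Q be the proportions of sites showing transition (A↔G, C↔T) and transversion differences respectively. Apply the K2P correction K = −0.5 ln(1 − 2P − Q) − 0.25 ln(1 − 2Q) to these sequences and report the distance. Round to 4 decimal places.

The sequences differ at positions 1 (C/T, transition), 4 (T/C, transition), 5 (T/G, transversion), 11 (G/A, transition), 16 (G/A, transition), 28 (G/A, transition).
Of the 6 differences, 5 transitions and 1 transversion over 31 sites: P = 5/31 = 0.161290, Q = 1/31 = 0.032258.
d = −0.5·ln(0.645162) − 0.25·ln(0.935484) = −0.5·(-0.438254) − 0.25·(-0.066691) = 0.2358.

0.2358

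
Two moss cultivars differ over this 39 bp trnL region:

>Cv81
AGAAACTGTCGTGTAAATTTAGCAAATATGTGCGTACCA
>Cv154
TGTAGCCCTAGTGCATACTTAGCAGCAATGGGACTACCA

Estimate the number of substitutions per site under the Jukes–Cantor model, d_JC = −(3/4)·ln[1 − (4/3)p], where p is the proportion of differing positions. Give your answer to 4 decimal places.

Mismatches occur at site 1 (A→T), site 3 (A→T), site 5 (A→G), site 7 (T→C), site 8 (G→C), site 10 (C→A), site 14 (T→C), site 16 (A→T), site 18 (T→C), site 25 (A→G), site 26 (A→C), site 27 (T→A), site 31 (T→G), site 33 (C→A), site 34 (G→C).
p = 15/39 = 0.384615.
d = −0.75 · ln(1 − (4/3)·0.384615) = −0.75 · ln(0.487180) = −0.75 · (-0.719122) = 0.5393.

0.5393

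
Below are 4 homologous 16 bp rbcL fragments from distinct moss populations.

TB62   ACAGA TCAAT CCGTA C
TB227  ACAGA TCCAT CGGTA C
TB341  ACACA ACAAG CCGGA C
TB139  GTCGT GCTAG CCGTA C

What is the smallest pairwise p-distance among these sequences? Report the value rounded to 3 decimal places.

0.125

Pairwise Hamming distances:
  TB62 vs TB227: 2
  TB62 vs TB341: 4
  TB62 vs TB139: 7
  TB227 vs TB341: 6
  TB227 vs TB139: 8
  TB341 vs TB139: 8
The smallest is 2 mismatches, between TB62 and TB227; p = 2/16 = 0.125.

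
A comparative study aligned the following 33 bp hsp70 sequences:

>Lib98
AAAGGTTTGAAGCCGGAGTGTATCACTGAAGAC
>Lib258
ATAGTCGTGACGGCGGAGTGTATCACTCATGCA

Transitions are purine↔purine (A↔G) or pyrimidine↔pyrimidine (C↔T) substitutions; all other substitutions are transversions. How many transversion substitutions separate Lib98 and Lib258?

9

Differing sites — 2:A/T (Tv); 5:G/T (Tv); 6:T/C (Ti); 7:T/G (Tv); 11:A/C (Tv); 13:C/G (Tv); 28:G/C (Tv); 30:A/T (Tv); 32:A/C (Tv); 33:C/A (Tv).
Of the 10 differences, 1 transition and 9 transversions, so the answer is 9.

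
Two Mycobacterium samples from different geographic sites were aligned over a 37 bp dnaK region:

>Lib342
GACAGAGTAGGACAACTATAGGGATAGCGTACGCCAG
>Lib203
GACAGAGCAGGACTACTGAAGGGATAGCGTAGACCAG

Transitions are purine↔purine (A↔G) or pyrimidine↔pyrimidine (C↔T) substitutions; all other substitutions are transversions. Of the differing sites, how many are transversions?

The sequences differ at positions 8 (T/C, transition), 14 (A/T, transversion), 18 (A/G, transition), 19 (T/A, transversion), 32 (C/G, transversion), 33 (G/A, transition).
Of the 6 differences, 3 transitions and 3 transversions, so the answer is 3.

3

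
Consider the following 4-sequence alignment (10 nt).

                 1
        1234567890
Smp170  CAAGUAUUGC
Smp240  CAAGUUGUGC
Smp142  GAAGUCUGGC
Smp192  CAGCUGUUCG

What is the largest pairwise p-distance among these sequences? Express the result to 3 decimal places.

0.700

Pairwise Hamming distances:
  Smp170 vs Smp240: 2
  Smp170 vs Smp142: 3
  Smp170 vs Smp192: 5
  Smp240 vs Smp142: 4
  Smp240 vs Smp192: 6
  Smp142 vs Smp192: 7
The largest is 7 mismatches, between Smp142 and Smp192; p = 7/10 = 0.700.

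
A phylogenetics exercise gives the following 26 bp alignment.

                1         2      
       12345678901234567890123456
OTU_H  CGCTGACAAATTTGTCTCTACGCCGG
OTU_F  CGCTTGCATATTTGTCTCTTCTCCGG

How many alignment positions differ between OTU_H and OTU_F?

The sequences differ at positions 5 (G/T), 6 (A/G), 9 (A/T), 20 (A/T), 22 (G/T).
That gives 5 mismatches out of 26 aligned sites, so the Hamming distance is 5.

5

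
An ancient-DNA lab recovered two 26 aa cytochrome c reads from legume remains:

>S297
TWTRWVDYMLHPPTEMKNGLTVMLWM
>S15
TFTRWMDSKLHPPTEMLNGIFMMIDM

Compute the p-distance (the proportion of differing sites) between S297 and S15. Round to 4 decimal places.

0.3846

The sequences differ at positions 2 (W/F), 6 (V/M), 8 (Y/S), 9 (M/K), 17 (K/L), 20 (L/I), 21 (T/F), 22 (V/M), 24 (L/I), 25 (W/D).
There are 10 differences over 26 sites, so p = 10/26 = 0.3846.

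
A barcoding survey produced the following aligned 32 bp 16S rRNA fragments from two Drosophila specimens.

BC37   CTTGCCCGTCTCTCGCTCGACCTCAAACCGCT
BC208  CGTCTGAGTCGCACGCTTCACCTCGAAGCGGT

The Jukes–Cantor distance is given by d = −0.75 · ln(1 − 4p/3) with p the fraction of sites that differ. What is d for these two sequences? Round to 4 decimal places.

Mismatches occur at site 2 (T/G), site 4 (G/C), site 5 (C/T), site 6 (C/G), site 7 (C/A), site 11 (T/G), site 13 (T/A), site 18 (C/T), site 19 (G/C), site 25 (A/G), site 28 (C/G), site 31 (C/G).
p = 12/32 = 0.375000.
d = −0.75 · ln(1 − (4/3)·0.375000) = −0.75 · ln(0.500000) = −0.75 · (-0.693147) = 0.5199.

0.5199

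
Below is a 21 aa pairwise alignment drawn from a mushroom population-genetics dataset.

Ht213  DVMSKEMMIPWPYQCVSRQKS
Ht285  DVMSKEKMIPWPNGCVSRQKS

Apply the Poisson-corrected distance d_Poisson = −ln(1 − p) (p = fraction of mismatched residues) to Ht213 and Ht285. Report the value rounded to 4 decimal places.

Mismatches occur at site 7 (M↔K), site 13 (Y↔N), site 14 (Q↔G).
p = 3/21 = 0.142857.
d = −ln(1 − 0.142857) = −ln(0.857143) = 0.1542.

0.1542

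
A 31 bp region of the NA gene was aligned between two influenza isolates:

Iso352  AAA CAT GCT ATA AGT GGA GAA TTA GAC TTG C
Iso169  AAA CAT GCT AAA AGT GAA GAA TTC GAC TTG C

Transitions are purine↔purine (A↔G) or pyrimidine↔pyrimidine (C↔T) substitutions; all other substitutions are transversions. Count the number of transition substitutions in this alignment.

Differing sites — 11:T/A (Tv); 17:G/A (Ti); 24:A/C (Tv).
Of the 3 differences, 1 transition and 2 transversions, so the answer is 1.

1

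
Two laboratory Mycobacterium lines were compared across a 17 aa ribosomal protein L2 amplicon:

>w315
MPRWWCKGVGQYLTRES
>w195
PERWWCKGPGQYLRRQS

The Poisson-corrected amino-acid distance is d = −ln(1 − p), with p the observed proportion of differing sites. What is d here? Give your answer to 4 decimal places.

The sequences differ at positions 1 (M/P), 2 (P/E), 9 (V/P), 14 (T/R), 16 (E/Q).
p = 5/17 = 0.294118.
d = −ln(1 − 0.294118) = −ln(0.705882) = 0.3483.

0.3483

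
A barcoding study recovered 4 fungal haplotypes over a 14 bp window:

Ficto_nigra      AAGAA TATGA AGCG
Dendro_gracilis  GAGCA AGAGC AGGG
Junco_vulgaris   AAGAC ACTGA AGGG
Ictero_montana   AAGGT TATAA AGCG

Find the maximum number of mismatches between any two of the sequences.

Pairwise Hamming distances:
  Ficto_nigra vs Dendro_gracilis: 7
  Ficto_nigra vs Junco_vulgaris: 4
  Ficto_nigra vs Ictero_montana: 3
  Dendro_gracilis vs Junco_vulgaris: 6
  Dendro_gracilis vs Ictero_montana: 9
  Junco_vulgaris vs Ictero_montana: 6
The largest is 9, between Dendro_gracilis and Ictero_montana.

9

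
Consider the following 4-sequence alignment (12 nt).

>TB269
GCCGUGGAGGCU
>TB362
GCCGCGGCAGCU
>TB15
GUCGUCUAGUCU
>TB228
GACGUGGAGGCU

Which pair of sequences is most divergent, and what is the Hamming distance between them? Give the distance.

7

Pairwise Hamming distances:
  TB269 vs TB362: 3
  TB269 vs TB15: 4
  TB269 vs TB228: 1
  TB362 vs TB15: 7
  TB362 vs TB228: 4
  TB15 vs TB228: 4
The largest is 7, between TB362 and TB15.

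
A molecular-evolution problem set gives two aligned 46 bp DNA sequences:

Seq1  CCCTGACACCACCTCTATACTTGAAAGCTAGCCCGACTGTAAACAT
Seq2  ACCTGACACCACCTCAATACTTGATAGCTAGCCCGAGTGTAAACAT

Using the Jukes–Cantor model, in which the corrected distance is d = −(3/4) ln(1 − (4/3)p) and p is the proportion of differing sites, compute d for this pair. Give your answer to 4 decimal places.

Mismatches occur at site 1 (C↔A), site 16 (T↔A), site 25 (A↔T), site 37 (C↔G).
p = 4/46 = 0.086957.
d = −0.75 · ln(1 − (4/3)·0.086957) = −0.75 · ln(0.884057) = −0.75 · (-0.123234) = 0.0924.

0.0924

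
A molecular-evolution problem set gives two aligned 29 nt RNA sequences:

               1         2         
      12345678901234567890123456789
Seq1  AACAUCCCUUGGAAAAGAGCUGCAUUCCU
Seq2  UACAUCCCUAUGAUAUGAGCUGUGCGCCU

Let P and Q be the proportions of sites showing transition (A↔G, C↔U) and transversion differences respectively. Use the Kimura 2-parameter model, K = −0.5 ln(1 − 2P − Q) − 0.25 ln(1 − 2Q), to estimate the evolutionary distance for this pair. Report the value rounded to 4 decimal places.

The sequences differ at positions 1 (A/U, transversion), 10 (U/A, transversion), 11 (G/U, transversion), 14 (A/U, transversion), 16 (A/U, transversion), 23 (C/U, transition), 24 (A/G, transition), 25 (U/C, transition), 26 (U/G, transversion).
Of the 9 differences, 3 transitions and 6 transversions over 29 sites: P = 3/29 = 0.103448, Q = 6/29 = 0.206897.
d = −0.5·ln(0.586207) − 0.25·ln(0.586206) = −0.5·(-0.534082) − 0.25·(-0.534084) = 0.4006.

0.4006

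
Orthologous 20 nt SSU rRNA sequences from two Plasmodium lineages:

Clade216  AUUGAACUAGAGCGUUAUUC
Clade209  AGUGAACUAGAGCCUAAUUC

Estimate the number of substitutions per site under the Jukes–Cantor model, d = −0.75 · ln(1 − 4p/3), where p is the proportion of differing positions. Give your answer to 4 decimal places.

Differing sites — 2:U/G; 14:G/C; 16:U/A.
p = 3/20 = 0.150000.
d = −0.75 · ln(1 − (4/3)·0.150000) = −0.75 · ln(0.800000) = −0.75 · (-0.223144) = 0.1674.

0.1674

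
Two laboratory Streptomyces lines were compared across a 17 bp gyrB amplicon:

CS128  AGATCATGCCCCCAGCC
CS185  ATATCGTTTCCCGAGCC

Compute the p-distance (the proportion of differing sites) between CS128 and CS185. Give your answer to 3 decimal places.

0.294

Mismatches occur at site 2 (G/T), site 6 (A/G), site 8 (G/T), site 9 (C/T), site 13 (C/G).
There are 5 differences over 17 sites, so p = 5/17 = 0.294.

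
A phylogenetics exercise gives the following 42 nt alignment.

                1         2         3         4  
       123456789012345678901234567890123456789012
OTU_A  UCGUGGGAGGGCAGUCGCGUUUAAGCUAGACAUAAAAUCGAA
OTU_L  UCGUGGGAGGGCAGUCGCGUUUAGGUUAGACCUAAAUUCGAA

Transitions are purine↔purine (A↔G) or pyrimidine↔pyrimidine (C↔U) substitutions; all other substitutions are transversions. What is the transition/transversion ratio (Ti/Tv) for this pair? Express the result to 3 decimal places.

1.000

Mismatches occur at site 24 (A→G, transition), site 26 (C→U, transition), site 32 (A→C, transversion), site 37 (A→U, transversion).
Of the 4 differences, 2 transitions and 2 transversions, so Ti/Tv = 2/2 = 1.000.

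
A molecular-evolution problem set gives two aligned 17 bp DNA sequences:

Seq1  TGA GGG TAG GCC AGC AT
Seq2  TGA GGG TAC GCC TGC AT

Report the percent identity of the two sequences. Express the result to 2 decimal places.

Mismatches occur at site 9 (G↔C), site 13 (A↔T).
15 of the 17 sites match, so the percent identity is 15/17 × 100 = 88.24%.

88.24%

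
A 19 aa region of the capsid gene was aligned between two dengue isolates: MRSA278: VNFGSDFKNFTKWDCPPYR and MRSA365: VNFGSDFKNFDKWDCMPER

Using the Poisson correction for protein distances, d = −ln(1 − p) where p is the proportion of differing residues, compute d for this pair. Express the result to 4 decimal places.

Mismatches occur at site 11 (T→D), site 16 (P→M), site 18 (Y→E).
p = 3/19 = 0.157895.
d = −ln(1 − 0.157895) = −ln(0.842105) = 0.1719.

0.1719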